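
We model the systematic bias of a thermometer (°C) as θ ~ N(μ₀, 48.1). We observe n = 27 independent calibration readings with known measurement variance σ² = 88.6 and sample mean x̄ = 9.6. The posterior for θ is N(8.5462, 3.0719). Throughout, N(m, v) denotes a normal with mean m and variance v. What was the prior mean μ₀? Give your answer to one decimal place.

With known observation variance, the Normal–Normal posterior has precision τ_n = τ₀ + n/σ² and mean μ_n = (τ₀μ₀ + (n/σ²)x̄)/τ_n.
Here τ₀ = 1/48.1 = 0.020790 and τ_data = 27/88.6 = 0.304740, so τ_n = 0.325530.
Rearranging for μ₀: μ₀ = (μ_n·τ_n − τ_data·x̄)/τ₀ = (8.5462·0.325530 − 0.304740·9.6) / 0.020790 = -0.143460/0.020790 ≈ -6.9.

μ₀ = -6.9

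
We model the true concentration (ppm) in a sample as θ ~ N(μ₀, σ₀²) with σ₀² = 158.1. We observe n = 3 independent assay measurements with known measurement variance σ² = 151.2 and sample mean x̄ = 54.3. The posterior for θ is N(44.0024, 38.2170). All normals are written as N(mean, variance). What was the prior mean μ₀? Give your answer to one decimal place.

The posterior mean is a precision-weighted average: μ_n = (τ₀μ₀ + τ_data·x̄)/(τ₀+τ_data), with τ₀=1/σ₀² and τ_data=n/σ².
Here τ₀ = 1/158.1 = 0.006325 and τ_data = 3/151.2 = 0.019841, so τ_n = 0.026166.
Rearranging for μ₀: μ₀ = (μ_n·τ_n − τ_data·x̄)/τ₀ = (44.0024·0.026166 − 0.019841·54.3) / 0.006325 = 0.074000/0.006325 ≈ 11.7.

μ₀ = 11.7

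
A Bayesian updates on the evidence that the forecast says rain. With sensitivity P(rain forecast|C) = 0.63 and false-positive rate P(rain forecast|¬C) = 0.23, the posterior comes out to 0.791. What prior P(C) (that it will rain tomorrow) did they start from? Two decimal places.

In odds form, posterior odds = prior odds × likelihood ratio, so prior odds = posterior odds ÷ LR.
Posterior odds = 0.791/(1−0.791) = 3.7847. LR = 0.63/0.23 = 2.7391.
Prior odds = 3.7847/2.7391 = 1.3817, so P(C) = 1.3817/(1+1.3817) ≈ 0.58.

P(C) = 0.58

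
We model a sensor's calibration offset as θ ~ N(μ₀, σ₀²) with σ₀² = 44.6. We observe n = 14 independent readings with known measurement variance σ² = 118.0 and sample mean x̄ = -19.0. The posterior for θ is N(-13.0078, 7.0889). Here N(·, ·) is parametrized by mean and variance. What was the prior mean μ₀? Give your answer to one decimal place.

With known observation variance, the Normal–Normal posterior has precision τ_n = τ₀ + n/σ² and mean μ_n = (τ₀μ₀ + (n/σ²)x̄)/τ_n.
Here τ₀ = 1/44.6 = 0.022422 and τ_data = 14/118.0 = 0.118644, so τ_n = 0.141066.
Rearranging for μ₀: μ₀ = (μ_n·τ_n − τ_data·x̄)/τ₀ = (-13.0078·0.141066 − 0.118644·-19.0) / 0.022422 = 0.419278/0.022422 ≈ 18.7.

μ₀ = 18.7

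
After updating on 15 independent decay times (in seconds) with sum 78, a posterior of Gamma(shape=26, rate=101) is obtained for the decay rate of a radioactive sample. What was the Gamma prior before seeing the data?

For an exponential likelihood with a Gamma(α, β) prior on the rate, n observations with total T give posterior Gamma(α+n, β+T).
So α = 26 − 15 = 11 and β = 101 − 78 = 23.

Gamma(shape=11, rate=23)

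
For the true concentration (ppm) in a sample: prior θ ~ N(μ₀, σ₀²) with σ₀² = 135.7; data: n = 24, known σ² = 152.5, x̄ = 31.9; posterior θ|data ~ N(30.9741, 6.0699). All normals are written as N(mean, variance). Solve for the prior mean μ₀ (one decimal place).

The posterior mean is a precision-weighted average: μ_n = (τ₀μ₀ + τ_data·x̄)/(τ₀+τ_data), with τ₀=1/σ₀² and τ_data=n/σ².
Here τ₀ = 1/135.7 = 0.007369 and τ_data = 24/152.5 = 0.157377, so τ_n = 0.164746.
Rearranging for μ₀: μ₀ = (μ_n·τ_n − τ_data·x̄)/τ₀ = (30.9741·0.164746 − 0.157377·31.9) / 0.007369 = 0.082533/0.007369 ≈ 11.2.

μ₀ = 11.2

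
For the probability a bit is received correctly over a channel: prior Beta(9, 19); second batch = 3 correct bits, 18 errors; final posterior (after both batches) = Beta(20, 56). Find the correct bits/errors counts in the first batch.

8 correct bits and 19 errors

Because Beta–binomial updating is additive in the counts, the combined data contributed (α_post−α_prior, β_post−β_prior) successes and failures.
Total across both batches: 20−9=11 correct bits, 56−19=37 errors.
Subtract the second batch: 11−3=8 correct bits and 37−18=19 errors.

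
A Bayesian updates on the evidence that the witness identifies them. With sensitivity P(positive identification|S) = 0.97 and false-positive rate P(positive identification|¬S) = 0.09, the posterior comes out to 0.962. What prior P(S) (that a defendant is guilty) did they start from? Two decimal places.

Bayes' rule in odds form gives O(S|E) = O(S)·[P(E|S)/P(E|¬S)], hence O(S) = O(S|E)/LR.
Posterior odds = 0.962/(1−0.962) = 25.3158. LR = 0.97/0.09 = 10.7778.
Prior odds = 25.3158/10.7778 = 2.3489, so P(S) = 2.3489/(1+2.3489) ≈ 0.70.

P(S) = 0.70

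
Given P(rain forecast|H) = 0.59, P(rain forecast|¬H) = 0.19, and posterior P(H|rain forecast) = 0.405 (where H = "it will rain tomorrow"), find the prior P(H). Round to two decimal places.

Bayes' rule in odds form gives O(H|E) = O(H)·[P(E|H)/P(E|¬H)], hence O(H) = O(H|E)/LR.
Posterior odds = 0.405/(1−0.405) = 0.6807. LR = 0.59/0.19 = 3.1053.
Prior odds = 0.6807/3.1053 = 0.2192, so P(H) = 0.2192/(1+0.2192) ≈ 0.18.

P(H) = 0.18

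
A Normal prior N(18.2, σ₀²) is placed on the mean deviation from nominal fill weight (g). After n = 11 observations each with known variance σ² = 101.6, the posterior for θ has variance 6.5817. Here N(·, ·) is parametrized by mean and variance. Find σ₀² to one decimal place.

σ₀² = 22.9

For the Normal–Normal model with known σ², precisions add: τ_n = τ₀ + n/σ².
So 1/σ₀² = 1/6.5817 − 11/101.6 = 0.151936 − 0.108268 = 0.043668.
Hence σ₀² = 1/0.043668 ≈ 22.9.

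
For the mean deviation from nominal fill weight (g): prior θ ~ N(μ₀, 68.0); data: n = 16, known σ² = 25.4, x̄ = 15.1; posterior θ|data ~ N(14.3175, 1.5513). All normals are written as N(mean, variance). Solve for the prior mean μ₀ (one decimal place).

The posterior mean is a precision-weighted average: μ_n = (τ₀μ₀ + τ_data·x̄)/(τ₀+τ_data), with τ₀=1/σ₀² and τ_data=n/σ².
Here τ₀ = 1/68.0 = 0.014706 and τ_data = 16/25.4 = 0.629921, so τ_n = 0.644627.
Rearranging for μ₀: μ₀ = (μ_n·τ_n − τ_data·x̄)/τ₀ = (14.3175·0.644627 − 0.629921·15.1) / 0.014706 = -0.282360/0.014706 ≈ -19.2.

μ₀ = -19.2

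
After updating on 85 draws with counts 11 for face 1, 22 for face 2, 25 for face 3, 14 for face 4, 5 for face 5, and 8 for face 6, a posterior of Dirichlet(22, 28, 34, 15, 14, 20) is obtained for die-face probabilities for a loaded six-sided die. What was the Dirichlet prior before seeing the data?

For a Dirichlet(α) prior with multinomial counts c, the posterior is Dirichlet(α + c) componentwise.
Subtract each count from the matching posterior parameter: 22−11=11, 28−22=6, 34−25=9, 15−14=1, 14−5=9, 20−8=12.

Dirichlet(11, 6, 9, 1, 9, 12)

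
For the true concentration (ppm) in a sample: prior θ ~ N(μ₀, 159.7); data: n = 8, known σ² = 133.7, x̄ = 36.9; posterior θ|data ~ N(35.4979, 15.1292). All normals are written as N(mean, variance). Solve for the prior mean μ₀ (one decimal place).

The posterior mean is a precision-weighted average: μ_n = (τ₀μ₀ + τ_data·x̄)/(τ₀+τ_data), with τ₀=1/σ₀² and τ_data=n/σ².
Here τ₀ = 1/159.7 = 0.006262 and τ_data = 8/133.7 = 0.059835, so τ_n = 0.066097.
Rearranging for μ₀: μ₀ = (μ_n·τ_n − τ_data·x̄)/τ₀ = (35.4979·0.066097 − 0.059835·36.9) / 0.006262 = 0.138393/0.006262 ≈ 22.1.

μ₀ = 22.1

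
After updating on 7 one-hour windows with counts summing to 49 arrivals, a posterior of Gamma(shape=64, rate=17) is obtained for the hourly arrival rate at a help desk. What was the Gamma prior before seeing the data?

Gamma(shape=15, rate=10)

Gamma–Poisson conjugacy: posterior shape = α + Σxᵢ, posterior rate = β + n.
So α = 64 − 49 = 15 and β = 17 − 7 = 10.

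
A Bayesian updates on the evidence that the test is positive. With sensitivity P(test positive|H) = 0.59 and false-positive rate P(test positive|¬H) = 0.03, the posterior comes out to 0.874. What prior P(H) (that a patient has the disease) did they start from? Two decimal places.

P(H) = 0.26

Bayes' rule in odds form gives O(H|E) = O(H)·[P(E|H)/P(E|¬H)], hence O(H) = O(H|E)/LR.
Posterior odds = 0.874/(1−0.874) = 6.9365. LR = 0.59/0.03 = 19.6667.
Prior odds = 6.9365/19.6667 = 0.3527, so P(H) = 0.3527/(1+0.3527) ≈ 0.26.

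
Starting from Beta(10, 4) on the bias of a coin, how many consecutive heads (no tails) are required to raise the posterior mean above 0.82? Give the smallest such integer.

k = 9

After k heads and 0 tails the posterior is Beta(10+k, 4), with mean (10+k)/(10+4+k).
Set (10+k)/(14+k) > 0.82 and solve: k > (0.82·14 − 10)/(1 − 0.82) = 8.222.
The smallest integer exceeding 8.222 is 9.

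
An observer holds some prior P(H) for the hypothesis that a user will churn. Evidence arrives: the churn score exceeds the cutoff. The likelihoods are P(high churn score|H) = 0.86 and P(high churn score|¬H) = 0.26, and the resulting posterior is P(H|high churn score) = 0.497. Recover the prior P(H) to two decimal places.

In odds form, posterior odds = prior odds × likelihood ratio, so prior odds = posterior odds ÷ LR.
Posterior odds = 0.497/(1−0.497) = 0.9881. LR = 0.86/0.26 = 3.3077.
Prior odds = 0.9881/3.3077 = 0.2987, so P(H) = 0.2987/(1+0.2987) ≈ 0.23.

P(H) = 0.23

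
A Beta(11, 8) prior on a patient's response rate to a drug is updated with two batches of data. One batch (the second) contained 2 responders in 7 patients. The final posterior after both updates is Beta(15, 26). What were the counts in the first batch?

Sequential conjugate updates are equivalent to a single update on the pooled data, so total successes = posterior α − prior α and total failures = posterior β − prior β.
Total across both batches: 15−11=4 responders, 26−8=18 non-responders.
Subtract the second batch: 4−2=2 responders and 18−5=13 non-responders.

2 responders and 13 non-responders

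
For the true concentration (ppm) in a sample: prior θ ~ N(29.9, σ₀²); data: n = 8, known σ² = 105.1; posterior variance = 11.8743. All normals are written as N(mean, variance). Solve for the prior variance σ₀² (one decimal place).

Posterior precision equals prior precision plus data precision: 1/σ_n² = 1/σ₀² + n/σ².
So 1/σ₀² = 1/11.8743 − 8/105.1 = 0.084215 − 0.076118 = 0.008097.
Hence σ₀² = 1/0.008097 ≈ 123.5.

σ₀² = 123.5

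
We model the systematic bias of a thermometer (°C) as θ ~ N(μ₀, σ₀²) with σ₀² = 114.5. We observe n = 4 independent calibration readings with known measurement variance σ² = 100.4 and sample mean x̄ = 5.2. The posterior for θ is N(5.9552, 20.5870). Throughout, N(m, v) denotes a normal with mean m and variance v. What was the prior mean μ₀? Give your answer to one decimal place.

The posterior mean is a precision-weighted average: μ_n = (τ₀μ₀ + τ_data·x̄)/(τ₀+τ_data), with τ₀=1/σ₀² and τ_data=n/σ².
Here τ₀ = 1/114.5 = 0.008734 and τ_data = 4/100.4 = 0.039841, so τ_n = 0.048575.
Rearranging for μ₀: μ₀ = (μ_n·τ_n − τ_data·x̄)/τ₀ = (5.9552·0.048575 − 0.039841·5.2) / 0.008734 = 0.082101/0.008734 ≈ 9.4.

μ₀ = 9.4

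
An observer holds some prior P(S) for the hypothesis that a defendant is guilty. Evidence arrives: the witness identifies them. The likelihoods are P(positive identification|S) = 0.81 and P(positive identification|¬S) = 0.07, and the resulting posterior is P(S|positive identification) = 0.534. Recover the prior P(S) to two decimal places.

Bayes' rule in odds form gives O(S|E) = O(S)·[P(E|S)/P(E|¬S)], hence O(S) = O(S|E)/LR.
Posterior odds = 0.534/(1−0.534) = 1.1459. LR = 0.81/0.07 = 11.5714.
Prior odds = 1.1459/11.5714 = 0.0990, so P(S) = 0.0990/(1+0.0990) ≈ 0.09.

P(S) = 0.09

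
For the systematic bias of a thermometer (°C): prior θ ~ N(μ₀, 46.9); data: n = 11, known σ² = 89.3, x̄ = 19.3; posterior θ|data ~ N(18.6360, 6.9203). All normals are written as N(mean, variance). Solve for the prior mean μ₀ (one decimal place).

μ₀ = 14.8

The posterior mean is a precision-weighted average: μ_n = (τ₀μ₀ + τ_data·x̄)/(τ₀+τ_data), with τ₀=1/σ₀² and τ_data=n/σ².
Here τ₀ = 1/46.9 = 0.021322 and τ_data = 11/89.3 = 0.123180, so τ_n = 0.144502.
Rearranging for μ₀: μ₀ = (μ_n·τ_n − τ_data·x̄)/τ₀ = (18.6360·0.144502 − 0.123180·19.3) / 0.021322 = 0.315565/0.021322 ≈ 14.8.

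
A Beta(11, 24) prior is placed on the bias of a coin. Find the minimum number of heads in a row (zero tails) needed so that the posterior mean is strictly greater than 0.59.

k = 24

After k heads and 0 tails the posterior is Beta(11+k, 24), with mean (11+k)/(11+24+k).
Set (11+k)/(35+k) > 0.59 and solve: k > (0.59·35 − 11)/(1 − 0.59) = 23.537.
The smallest integer exceeding 23.537 is 24, and checking k=24: (35)/(59) = 0.5932 > 0.59.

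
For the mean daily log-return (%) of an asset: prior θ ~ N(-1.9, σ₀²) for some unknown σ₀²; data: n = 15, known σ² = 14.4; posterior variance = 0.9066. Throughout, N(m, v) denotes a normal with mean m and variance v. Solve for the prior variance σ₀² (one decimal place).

σ₀² = 16.3

For the Normal–Normal model with known σ², precisions add: τ_n = τ₀ + n/σ².
So 1/σ₀² = 1/0.9066 − 15/14.4 = 1.103022 − 1.041667 = 0.061355.
Hence σ₀² = 1/0.061355 ≈ 16.3.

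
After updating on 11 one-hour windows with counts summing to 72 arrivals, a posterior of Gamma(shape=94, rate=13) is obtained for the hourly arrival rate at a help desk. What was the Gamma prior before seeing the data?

Gamma(shape=22, rate=2)

A Gamma(α, β) prior (rate parametrization) on a Poisson rate with n observations summing to S gives posterior Gamma(α+S, β+n).
So α = 94 − 72 = 22 and β = 13 − 11 = 2.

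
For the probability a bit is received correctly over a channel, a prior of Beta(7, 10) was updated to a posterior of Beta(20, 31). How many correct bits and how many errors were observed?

Under Beta–binomial conjugacy the posterior parameters are (a+s, b+f).
So s = 20 − 7 = 13 and f = 31 − 10 = 21.

13 correct bits and 21 errors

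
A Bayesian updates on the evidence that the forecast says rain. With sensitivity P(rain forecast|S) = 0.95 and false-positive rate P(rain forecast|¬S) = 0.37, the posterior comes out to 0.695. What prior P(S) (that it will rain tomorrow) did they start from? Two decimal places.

P(S) = 0.47

Bayes' rule in odds form gives O(S|E) = O(S)·[P(E|S)/P(E|¬S)], hence O(S) = O(S|E)/LR.
Posterior odds = 0.695/(1−0.695) = 2.2787. LR = 0.95/0.37 = 2.5676.
Prior odds = 2.2787/2.5676 = 0.8875, so P(S) = 0.8875/(1+0.8875) ≈ 0.47.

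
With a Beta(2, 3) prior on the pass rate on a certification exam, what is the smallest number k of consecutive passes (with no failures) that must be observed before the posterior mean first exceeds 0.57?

k = 2

After k passes and 0 failures the posterior is Beta(2+k, 3), with mean (2+k)/(2+3+k).
Set (2+k)/(5+k) > 0.57 and solve: k > (0.57·5 − 2)/(1 − 0.57) = 1.977.
The smallest integer exceeding 1.977 is 2, and checking k=2: (4)/(7) = 0.5714 > 0.57.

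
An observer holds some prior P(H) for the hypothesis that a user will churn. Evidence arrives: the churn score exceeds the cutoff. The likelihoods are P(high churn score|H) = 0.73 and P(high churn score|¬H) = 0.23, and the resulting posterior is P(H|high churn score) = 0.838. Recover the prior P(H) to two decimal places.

In odds form, posterior odds = prior odds × likelihood ratio, so prior odds = posterior odds ÷ LR.
Posterior odds = 0.838/(1−0.838) = 5.1728. LR = 0.73/0.23 = 3.1739.
Prior odds = 5.1728/3.1739 = 1.6298, so P(H) = 1.6298/(1+1.6298) ≈ 0.62.

P(H) = 0.62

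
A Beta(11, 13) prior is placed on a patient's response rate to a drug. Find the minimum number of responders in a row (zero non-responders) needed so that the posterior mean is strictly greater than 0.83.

k = 53

After k responders and 0 non-responders the posterior is Beta(11+k, 13), with mean (11+k)/(11+13+k).
Set (11+k)/(24+k) > 0.83 and solve: k > (0.83·24 − 11)/(1 − 0.83) = 52.471.
The smallest integer exceeding 52.471 is 53.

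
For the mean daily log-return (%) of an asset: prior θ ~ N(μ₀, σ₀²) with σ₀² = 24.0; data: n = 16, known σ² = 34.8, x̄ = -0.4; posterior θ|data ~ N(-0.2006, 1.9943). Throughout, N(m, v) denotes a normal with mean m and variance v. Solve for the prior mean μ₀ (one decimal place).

With known observation variance, the Normal–Normal posterior has precision τ_n = τ₀ + n/σ² and mean μ_n = (τ₀μ₀ + (n/σ²)x̄)/τ_n.
Here τ₀ = 1/24.0 = 0.041667 and τ_data = 16/34.8 = 0.459770, so τ_n = 0.501437.
Rearranging for μ₀: μ₀ = (μ_n·τ_n − τ_data·x̄)/τ₀ = (-0.2006·0.501437 − 0.459770·-0.4) / 0.041667 = 0.083320/0.041667 ≈ 2.0.

μ₀ = 2.0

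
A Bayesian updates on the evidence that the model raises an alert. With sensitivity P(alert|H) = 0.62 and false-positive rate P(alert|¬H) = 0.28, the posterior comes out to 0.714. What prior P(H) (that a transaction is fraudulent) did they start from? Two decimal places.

Bayes' rule in odds form gives O(H|E) = O(H)·[P(E|H)/P(E|¬H)], hence O(H) = O(H|E)/LR.
Posterior odds = 0.714/(1−0.714) = 2.4965. LR = 0.62/0.28 = 2.2143.
Prior odds = 2.4965/2.2143 = 1.1274, so P(H) = 1.1274/(1+1.1274) ≈ 0.53.

P(H) = 0.53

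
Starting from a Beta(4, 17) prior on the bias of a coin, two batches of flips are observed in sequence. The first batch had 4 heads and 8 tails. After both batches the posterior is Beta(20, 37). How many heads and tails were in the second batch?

Because Beta–binomial updating is additive in the counts, the combined data contributed (α_post−α_prior, β_post−β_prior) successes and failures.
Total across both batches: 20−4=16 heads, 37−17=20 tails.
Subtract the first batch: 16−4=12 heads and 20−8=12 tails.

12 heads and 12 tails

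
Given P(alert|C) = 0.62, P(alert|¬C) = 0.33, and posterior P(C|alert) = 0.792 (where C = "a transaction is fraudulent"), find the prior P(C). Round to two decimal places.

P(C) = 0.67

In odds form, posterior odds = prior odds × likelihood ratio, so prior odds = posterior odds ÷ LR.
Posterior odds = 0.792/(1−0.792) = 3.8077. LR = 0.62/0.33 = 1.8788.
Prior odds = 3.8077/1.8788 = 2.0267, so P(C) = 2.0267/(1+2.0267) ≈ 0.67.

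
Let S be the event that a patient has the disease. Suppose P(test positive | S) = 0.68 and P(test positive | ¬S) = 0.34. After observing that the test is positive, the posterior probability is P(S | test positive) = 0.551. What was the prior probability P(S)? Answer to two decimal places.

Bayes' rule in odds form gives O(S|E) = O(S)·[P(E|S)/P(E|¬S)], hence O(S) = O(S|E)/LR.
Posterior odds = 0.551/(1−0.551) = 1.2272. LR = 0.68/0.34 = 2.0000.
Prior odds = 1.2272/2.0000 = 0.6136, so P(S) = 0.6136/(1+0.6136) ≈ 0.38.

P(S) = 0.38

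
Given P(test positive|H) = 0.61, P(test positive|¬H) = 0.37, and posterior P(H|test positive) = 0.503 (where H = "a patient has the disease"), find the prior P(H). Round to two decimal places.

In odds form, posterior odds = prior odds × likelihood ratio, so prior odds = posterior odds ÷ LR.
Posterior odds = 0.503/(1−0.503) = 1.0121. LR = 0.61/0.37 = 1.6486.
Prior odds = 1.0121/1.6486 = 0.6139, so P(H) = 0.6139/(1+0.6139) ≈ 0.38.

P(H) = 0.38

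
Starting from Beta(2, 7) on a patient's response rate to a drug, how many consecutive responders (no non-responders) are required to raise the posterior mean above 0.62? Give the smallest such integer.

k = 10

After k responders and 0 non-responders the posterior is Beta(2+k, 7), with mean (2+k)/(2+7+k).
Set (2+k)/(9+k) > 0.62 and solve: k > (0.62·9 − 2)/(1 − 0.62) = 9.421.
The smallest integer exceeding 9.421 is 10.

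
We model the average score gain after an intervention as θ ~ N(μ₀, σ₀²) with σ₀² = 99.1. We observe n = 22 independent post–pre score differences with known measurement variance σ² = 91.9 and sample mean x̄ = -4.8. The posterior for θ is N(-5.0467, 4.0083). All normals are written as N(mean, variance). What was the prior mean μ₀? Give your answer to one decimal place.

μ₀ = -10.9

With known observation variance, the Normal–Normal posterior has precision τ_n = τ₀ + n/σ² and mean μ_n = (τ₀μ₀ + (n/σ²)x̄)/τ_n.
Here τ₀ = 1/99.1 = 0.010091 and τ_data = 22/91.9 = 0.239391, so τ_n = 0.249482.
Rearranging for μ₀: μ₀ = (μ_n·τ_n − τ_data·x̄)/τ₀ = (-5.0467·0.249482 − 0.239391·-4.8) / 0.010091 = -0.109984/0.010091 ≈ -10.9.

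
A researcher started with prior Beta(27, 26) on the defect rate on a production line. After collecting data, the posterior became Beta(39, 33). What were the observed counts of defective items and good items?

Beta is conjugate to the binomial likelihood: posterior = Beta(a+s, b+f).
Match parameters: s=39−27=12, f=33−26=7.

12 defective items and 7 good items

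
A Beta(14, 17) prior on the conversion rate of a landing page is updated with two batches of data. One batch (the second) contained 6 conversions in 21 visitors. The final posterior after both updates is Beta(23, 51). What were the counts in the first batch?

3 conversions and 19 bounces

Sequential conjugate updates are equivalent to a single update on the pooled data, so total successes = posterior α − prior α and total failures = posterior β − prior β.
Total across both batches: 23−14=9 conversions, 51−17=34 bounces.
Subtract the second batch: 9−6=3 conversions and 34−15=19 bounces.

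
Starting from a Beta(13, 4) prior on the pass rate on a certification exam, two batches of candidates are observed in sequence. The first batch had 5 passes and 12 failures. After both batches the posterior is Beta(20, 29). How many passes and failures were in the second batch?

Because Beta–binomial updating is additive in the counts, the combined data contributed (α_post−α_prior, β_post−β_prior) successes and failures.
Total across both batches: 20−13=7 passes, 29−4=25 failures.
Subtract the first batch: 7−5=2 passes and 25−12=13 failures.

2 passes and 13 failures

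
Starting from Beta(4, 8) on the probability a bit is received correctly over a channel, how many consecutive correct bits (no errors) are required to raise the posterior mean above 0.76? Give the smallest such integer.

k = 22

After k correct bits and 0 errors the posterior is Beta(4+k, 8), with mean (4+k)/(4+8+k).
Set (4+k)/(12+k) > 0.76 and solve: k > (0.76·12 − 4)/(1 − 0.76) = 21.333.
The smallest integer exceeding 21.333 is 22.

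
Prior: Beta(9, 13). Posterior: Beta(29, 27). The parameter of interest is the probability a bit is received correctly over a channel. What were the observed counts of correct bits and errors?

Under Beta–binomial conjugacy the posterior parameters are (α+s, β+f).
Match parameters: s=29−9=20, f=27−13=14.

20 correct bits and 14 errors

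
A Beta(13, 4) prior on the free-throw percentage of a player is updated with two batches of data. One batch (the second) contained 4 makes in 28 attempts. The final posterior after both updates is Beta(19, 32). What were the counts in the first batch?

Sequential conjugate updates are equivalent to a single update on the pooled data, so total successes = posterior α − prior α and total failures = posterior β − prior β.
Total across both batches: 19−13=6 makes, 32−4=28 misses.
Subtract the second batch: 6−4=2 makes and 28−24=4 misses.

2 makes and 4 misses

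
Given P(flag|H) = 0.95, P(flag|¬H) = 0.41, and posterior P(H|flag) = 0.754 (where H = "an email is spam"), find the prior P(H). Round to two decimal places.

P(H) = 0.57

In odds form, posterior odds = prior odds × likelihood ratio, so prior odds = posterior odds ÷ LR.
Posterior odds = 0.754/(1−0.754) = 3.0650. LR = 0.95/0.41 = 2.3171.
Prior odds = 3.0650/2.3171 = 1.3228, so P(H) = 1.3228/(1+1.3228) ≈ 0.57.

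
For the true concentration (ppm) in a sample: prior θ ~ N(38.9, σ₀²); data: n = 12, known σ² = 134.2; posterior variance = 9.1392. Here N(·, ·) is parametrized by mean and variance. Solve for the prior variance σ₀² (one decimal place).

For the Normal–Normal model with known σ², precisions add: τ_n = τ₀ + n/σ².
So 1/σ₀² = 1/9.1392 − 12/134.2 = 0.109419 − 0.089419 = 0.020000.
Hence σ₀² = 1/0.020000 ≈ 50.0.

σ₀² = 50.0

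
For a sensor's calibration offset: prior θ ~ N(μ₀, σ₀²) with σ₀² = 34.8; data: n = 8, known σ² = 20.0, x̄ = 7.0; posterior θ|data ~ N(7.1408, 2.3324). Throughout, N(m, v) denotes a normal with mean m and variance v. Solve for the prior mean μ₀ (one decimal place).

The posterior mean is a precision-weighted average: μ_n = (τ₀μ₀ + τ_data·x̄)/(τ₀+τ_data), with τ₀=1/σ₀² and τ_data=n/σ².
Here τ₀ = 1/34.8 = 0.028736 and τ_data = 8/20.0 = 0.400000, so τ_n = 0.428736.
Rearranging for μ₀: μ₀ = (μ_n·τ_n − τ_data·x̄)/τ₀ = (7.1408·0.428736 − 0.400000·7.0) / 0.028736 = 0.261518/0.028736 ≈ 9.1.

μ₀ = 9.1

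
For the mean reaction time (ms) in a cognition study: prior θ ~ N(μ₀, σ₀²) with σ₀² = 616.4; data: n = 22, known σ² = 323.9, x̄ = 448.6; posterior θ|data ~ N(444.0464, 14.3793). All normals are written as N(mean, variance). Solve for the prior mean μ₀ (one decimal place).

μ₀ = 253.4

With known observation variance, the Normal–Normal posterior has precision τ_n = τ₀ + n/σ² and mean μ_n = (τ₀μ₀ + (n/σ²)x̄)/τ_n.
Here τ₀ = 1/616.4 = 0.001622 and τ_data = 22/323.9 = 0.067922, so τ_n = 0.069544.
Rearranging for μ₀: μ₀ = (μ_n·τ_n − τ_data·x̄)/τ₀ = (444.0464·0.069544 − 0.067922·448.6) / 0.001622 = 0.410954/0.001622 ≈ 253.4.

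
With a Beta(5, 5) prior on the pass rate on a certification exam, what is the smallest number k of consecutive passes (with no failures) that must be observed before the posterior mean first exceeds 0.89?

k = 36

After k passes and 0 failures the posterior is Beta(5+k, 5), with mean (5+k)/(5+5+k).
Set (5+k)/(10+k) > 0.89 and solve: k > (0.89·10 − 5)/(1 − 0.89) = 35.455.
The smallest integer exceeding 35.455 is 36, and checking k=36: (41)/(46) = 0.8913 > 0.89.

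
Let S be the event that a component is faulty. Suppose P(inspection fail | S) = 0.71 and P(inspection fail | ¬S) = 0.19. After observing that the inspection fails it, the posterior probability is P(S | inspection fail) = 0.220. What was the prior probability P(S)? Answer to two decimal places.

P(S) = 0.07

Bayes' rule in odds form gives O(S|E) = O(S)·[P(E|S)/P(E|¬S)], hence O(S) = O(S|E)/LR.
Posterior odds = 0.220/(1−0.220) = 0.2821. LR = 0.71/0.19 = 3.7368.
Prior odds = 0.2821/3.7368 = 0.0755, so P(S) = 0.0755/(1+0.0755) ≈ 0.07.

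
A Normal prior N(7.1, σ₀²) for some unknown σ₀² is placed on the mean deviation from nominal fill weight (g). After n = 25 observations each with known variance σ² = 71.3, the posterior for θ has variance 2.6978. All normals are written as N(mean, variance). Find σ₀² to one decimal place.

For the Normal–Normal model with known σ², precisions add: τ_n = τ₀ + n/σ².
So 1/σ₀² = 1/2.6978 − 25/71.3 = 0.370672 − 0.350631 = 0.020041.
Hence σ₀² = 1/0.020041 ≈ 49.9.

σ₀² = 49.9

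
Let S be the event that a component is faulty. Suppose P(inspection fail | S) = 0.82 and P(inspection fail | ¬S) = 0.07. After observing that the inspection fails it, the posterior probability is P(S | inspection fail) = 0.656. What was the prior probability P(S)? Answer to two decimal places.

P(S) = 0.14

In odds form, posterior odds = prior odds × likelihood ratio, so prior odds = posterior odds ÷ LR.
Posterior odds = 0.656/(1−0.656) = 1.9070. LR = 0.82/0.07 = 11.7143.
Prior odds = 1.9070/11.7143 = 0.1628, so P(S) = 0.1628/(1+0.1628) ≈ 0.14.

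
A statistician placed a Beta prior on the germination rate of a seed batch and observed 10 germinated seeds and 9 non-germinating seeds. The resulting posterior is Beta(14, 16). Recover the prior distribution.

Under Beta–binomial conjugacy the posterior parameters are (a+s, b+f).
So a = 14 − 10 = 4 and b = 16 − 9 = 7.

Beta(4, 7)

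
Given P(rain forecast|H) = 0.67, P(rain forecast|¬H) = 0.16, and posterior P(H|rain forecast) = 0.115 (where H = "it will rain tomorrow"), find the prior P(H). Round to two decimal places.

In odds form, posterior odds = prior odds × likelihood ratio, so prior odds = posterior odds ÷ LR.
Posterior odds = 0.115/(1−0.115) = 0.1299. LR = 0.67/0.16 = 4.1875.
Prior odds = 0.1299/4.1875 = 0.0310, so P(H) = 0.0310/(1+0.0310) ≈ 0.03.

P(H) = 0.03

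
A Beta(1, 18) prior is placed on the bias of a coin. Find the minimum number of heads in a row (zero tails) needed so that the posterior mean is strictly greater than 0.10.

k = 2

After k heads and 0 tails the posterior is Beta(1+k, 18), with mean (1+k)/(1+18+k).
Set (1+k)/(19+k) > 0.10 and solve: k > (0.10·19 − 1)/(1 − 0.10) = 1.000.
The smallest integer exceeding 1.000 is 2.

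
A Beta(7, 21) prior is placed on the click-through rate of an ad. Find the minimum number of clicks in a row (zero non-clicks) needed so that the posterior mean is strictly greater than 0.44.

k = 10

After k clicks and 0 non-clicks the posterior is Beta(7+k, 21), with mean (7+k)/(7+21+k).
Set (7+k)/(28+k) > 0.44 and solve: k > (0.44·28 − 7)/(1 − 0.44) = 9.500.
The smallest integer exceeding 9.500 is 10, and checking k=10: (17)/(38) = 0.4474 > 0.44.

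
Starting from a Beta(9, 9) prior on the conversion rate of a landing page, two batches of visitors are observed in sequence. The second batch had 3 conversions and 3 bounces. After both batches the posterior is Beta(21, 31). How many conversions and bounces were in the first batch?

Sequential conjugate updates are equivalent to a single update on the pooled data, so total successes = posterior α − prior α and total failures = posterior β − prior β.
Total across both batches: 21−9=12 conversions, 31−9=22 bounces.
Subtract the second batch: 12−3=9 conversions and 22−3=19 bounces.

9 conversions and 19 bounces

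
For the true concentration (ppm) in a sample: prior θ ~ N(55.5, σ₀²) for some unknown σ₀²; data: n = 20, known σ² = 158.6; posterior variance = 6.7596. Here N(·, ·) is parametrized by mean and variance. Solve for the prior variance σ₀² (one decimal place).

σ₀² = 45.8

For the Normal–Normal model with known σ², precisions add: τ_n = τ₀ + n/σ².
So 1/σ₀² = 1/6.7596 − 20/158.6 = 0.147938 − 0.126103 = 0.021835.
Hence σ₀² = 1/0.021835 ≈ 45.8.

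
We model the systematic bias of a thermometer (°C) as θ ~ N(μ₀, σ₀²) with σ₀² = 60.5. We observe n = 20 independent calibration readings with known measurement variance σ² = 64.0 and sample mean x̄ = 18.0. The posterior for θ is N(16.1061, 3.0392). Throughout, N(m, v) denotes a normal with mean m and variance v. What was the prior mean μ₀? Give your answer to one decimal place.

With known observation variance, the Normal–Normal posterior has precision τ_n = τ₀ + n/σ² and mean μ_n = (τ₀μ₀ + (n/σ²)x̄)/τ_n.
Here τ₀ = 1/60.5 = 0.016529 and τ_data = 20/64.0 = 0.312500, so τ_n = 0.329029.
Rearranging for μ₀: μ₀ = (μ_n·τ_n − τ_data·x̄)/τ₀ = (16.1061·0.329029 − 0.312500·18.0) / 0.016529 = -0.325626/0.016529 ≈ -19.7.

μ₀ = -19.7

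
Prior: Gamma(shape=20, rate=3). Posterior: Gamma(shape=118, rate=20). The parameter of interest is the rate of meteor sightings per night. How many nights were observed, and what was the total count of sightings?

A Gamma(α, β) prior (rate parametrization) on a Poisson rate with n observations summing to S gives posterior Gamma(α+S, β+n).
Matching: Σxᵢ = 118 − 20 = 98 and n = 20 − 3 = 17.

n = 17 nights with total 98 sightings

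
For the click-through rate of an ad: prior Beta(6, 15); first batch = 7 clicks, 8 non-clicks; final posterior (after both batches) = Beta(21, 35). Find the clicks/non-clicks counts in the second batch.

Because Beta–binomial updating is additive in the counts, the combined data contributed (α_post−α_prior, β_post−β_prior) successes and failures.
Total across both batches: 21−6=15 clicks, 35−15=20 non-clicks.
Subtract the first batch: 15−7=8 clicks and 20−8=12 non-clicks.

8 clicks and 12 non-clicks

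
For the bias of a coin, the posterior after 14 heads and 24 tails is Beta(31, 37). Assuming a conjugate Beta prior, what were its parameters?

Beta is conjugate to the binomial likelihood: posterior = Beta(a+s, b+f).
Subtract the data counts: 31−14=17, 37−24=13.

Beta(17, 13)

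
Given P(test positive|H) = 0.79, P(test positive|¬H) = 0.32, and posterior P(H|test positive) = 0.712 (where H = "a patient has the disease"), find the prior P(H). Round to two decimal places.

P(H) = 0.50

Bayes' rule in odds form gives O(H|E) = O(H)·[P(E|H)/P(E|¬H)], hence O(H) = O(H|E)/LR.
Posterior odds = 0.712/(1−0.712) = 2.4722. LR = 0.79/0.32 = 2.4688.
Prior odds = 2.4722/2.4688 = 1.0014, so P(H) = 1.0014/(1+1.0014) ≈ 0.50.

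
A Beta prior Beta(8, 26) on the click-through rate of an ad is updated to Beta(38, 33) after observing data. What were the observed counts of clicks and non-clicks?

A Beta(a, b) prior with s successes and f failures in binomial data gives a Beta(a+s, b+f) posterior.
So s = 38 − 8 = 30 and f = 33 − 26 = 7.

30 clicks and 7 non-clicks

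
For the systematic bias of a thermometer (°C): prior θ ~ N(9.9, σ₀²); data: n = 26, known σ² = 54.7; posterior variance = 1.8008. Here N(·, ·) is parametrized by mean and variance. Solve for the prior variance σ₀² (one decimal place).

σ₀² = 12.5

For the Normal–Normal model with known σ², precisions add: τ_n = τ₀ + n/σ².
So 1/σ₀² = 1/1.8008 − 26/54.7 = 0.555309 − 0.475320 = 0.079989.
Hence σ₀² = 1/0.079989 ≈ 12.5.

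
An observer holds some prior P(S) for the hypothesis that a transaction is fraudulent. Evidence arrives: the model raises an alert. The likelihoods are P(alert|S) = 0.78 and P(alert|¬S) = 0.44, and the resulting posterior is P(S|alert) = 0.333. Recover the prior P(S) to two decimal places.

P(S) = 0.22

In odds form, posterior odds = prior odds × likelihood ratio, so prior odds = posterior odds ÷ LR.
Posterior odds = 0.333/(1−0.333) = 0.4993. LR = 0.78/0.44 = 1.7727.
Prior odds = 0.4993/1.7727 = 0.2817, so P(S) = 0.2817/(1+0.2817) ≈ 0.22.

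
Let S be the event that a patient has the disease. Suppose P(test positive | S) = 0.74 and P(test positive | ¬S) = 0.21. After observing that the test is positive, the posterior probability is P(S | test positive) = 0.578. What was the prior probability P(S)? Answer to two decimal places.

P(S) = 0.28

In odds form, posterior odds = prior odds × likelihood ratio, so prior odds = posterior odds ÷ LR.
Posterior odds = 0.578/(1−0.578) = 1.3697. LR = 0.74/0.21 = 3.5238.
Prior odds = 1.3697/3.5238 = 0.3887, so P(S) = 0.3887/(1+0.3887) ≈ 0.28.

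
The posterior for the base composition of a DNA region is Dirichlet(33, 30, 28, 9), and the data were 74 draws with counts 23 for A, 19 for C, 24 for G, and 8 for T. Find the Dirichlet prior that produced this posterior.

Dirichlet(10, 11, 4, 1)

For a Dirichlet(α) prior with multinomial counts c, the posterior is Dirichlet(α + c) componentwise.
Subtract each count from the matching posterior parameter: 33−23=10, 30−19=11, 28−24=4, 9−8=1.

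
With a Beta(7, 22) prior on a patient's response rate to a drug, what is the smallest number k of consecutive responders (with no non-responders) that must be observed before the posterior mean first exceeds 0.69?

After k responders and 0 non-responders the posterior is Beta(7+k, 22), with mean (7+k)/(7+22+k).
Set (7+k)/(29+k) > 0.69 and solve: k > (0.69·29 − 7)/(1 − 0.69) = 41.968.
The smallest integer exceeding 41.968 is 42, and checking k=42: (49)/(71) = 0.6901 > 0.69.

k = 42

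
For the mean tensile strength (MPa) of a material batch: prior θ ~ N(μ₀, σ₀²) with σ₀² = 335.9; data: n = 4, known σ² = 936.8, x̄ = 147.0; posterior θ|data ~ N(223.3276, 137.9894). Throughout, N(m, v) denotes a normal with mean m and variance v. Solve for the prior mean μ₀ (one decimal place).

The posterior mean is a precision-weighted average: μ_n = (τ₀μ₀ + τ_data·x̄)/(τ₀+τ_data), with τ₀=1/σ₀² and τ_data=n/σ².
Here τ₀ = 1/335.9 = 0.002977 and τ_data = 4/936.8 = 0.004270, so τ_n = 0.007247.
Rearranging for μ₀: μ₀ = (μ_n·τ_n − τ_data·x̄)/τ₀ = (223.3276·0.007247 − 0.004270·147.0) / 0.002977 = 0.990765/0.002977 ≈ 332.8.

μ₀ = 332.8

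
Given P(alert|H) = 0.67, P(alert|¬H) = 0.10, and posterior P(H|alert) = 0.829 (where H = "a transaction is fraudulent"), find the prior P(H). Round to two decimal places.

In odds form, posterior odds = prior odds × likelihood ratio, so prior odds = posterior odds ÷ LR.
Posterior odds = 0.829/(1−0.829) = 4.8480. LR = 0.67/0.10 = 6.7000.
Prior odds = 4.8480/6.7000 = 0.7236, so P(H) = 0.7236/(1+0.7236) ≈ 0.42.

P(H) = 0.42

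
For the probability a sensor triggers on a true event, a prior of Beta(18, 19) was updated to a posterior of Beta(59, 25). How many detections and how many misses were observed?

41 detections and 6 misses

A Beta(a, b) prior with s successes and f failures in binomial data gives a Beta(a+s, b+f) posterior.
So s = 59 − 18 = 41 and f = 25 − 19 = 6.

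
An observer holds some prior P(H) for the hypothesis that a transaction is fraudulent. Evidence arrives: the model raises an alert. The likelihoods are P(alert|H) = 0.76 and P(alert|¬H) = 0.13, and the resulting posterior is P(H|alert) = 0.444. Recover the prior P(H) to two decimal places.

P(H) = 0.12

Bayes' rule in odds form gives O(H|E) = O(H)·[P(E|H)/P(E|¬H)], hence O(H) = O(H|E)/LR.
Posterior odds = 0.444/(1−0.444) = 0.7986. LR = 0.76/0.13 = 5.8462.
Prior odds = 0.7986/5.8462 = 0.1366, so P(H) = 0.1366/(1+0.1366) ≈ 0.12.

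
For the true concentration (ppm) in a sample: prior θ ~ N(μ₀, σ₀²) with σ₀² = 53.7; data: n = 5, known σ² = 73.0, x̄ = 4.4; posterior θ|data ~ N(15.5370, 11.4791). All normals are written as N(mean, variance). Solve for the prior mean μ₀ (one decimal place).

μ₀ = 56.5

With known observation variance, the Normal–Normal posterior has precision τ_n = τ₀ + n/σ² and mean μ_n = (τ₀μ₀ + (n/σ²)x̄)/τ_n.
Here τ₀ = 1/53.7 = 0.018622 and τ_data = 5/73.0 = 0.068493, so τ_n = 0.087115.
Rearranging for μ₀: μ₀ = (μ_n·τ_n − τ_data·x̄)/τ₀ = (15.5370·0.087115 − 0.068493·4.4) / 0.018622 = 1.052137/0.018622 ≈ 56.5.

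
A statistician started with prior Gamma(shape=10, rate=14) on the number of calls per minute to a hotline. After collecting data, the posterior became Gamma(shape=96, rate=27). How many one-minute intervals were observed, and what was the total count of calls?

n = 13 one-minute intervals with total 86 calls

Gamma–Poisson conjugacy: posterior shape = α + Σxᵢ, posterior rate = β + n.
Matching: Σxᵢ = 96 − 10 = 86 and n = 27 − 14 = 13.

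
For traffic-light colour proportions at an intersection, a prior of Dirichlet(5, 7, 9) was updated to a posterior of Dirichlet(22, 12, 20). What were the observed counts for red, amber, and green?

For a Dirichlet(α) prior with multinomial counts c, the posterior is Dirichlet(α + c) componentwise.
Counts are posterior − prior componentwise: 22−5=17, 12−7=5, 20−9=11.

counts (17, 5, 11)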